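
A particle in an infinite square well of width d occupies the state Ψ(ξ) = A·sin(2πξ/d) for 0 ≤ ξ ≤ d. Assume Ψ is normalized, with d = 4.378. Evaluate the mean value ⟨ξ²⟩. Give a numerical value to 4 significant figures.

⟨ξ^2⟩ ≈ 6.146

By definition ⟨ξ²⟩ = ∫ ξ^2 |Ψ(ξ)|² dξ.
Evaluating both integrals, ⟨ξ²⟩ = -d^2/(8·π^2) + d^2/3.
Putting d = 4.378 gives 6.1462.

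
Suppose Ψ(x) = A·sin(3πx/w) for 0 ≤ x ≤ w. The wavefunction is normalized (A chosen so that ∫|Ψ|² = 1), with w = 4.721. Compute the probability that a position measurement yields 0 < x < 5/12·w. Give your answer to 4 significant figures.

|Ψ|² is the probability density, so P = ∫_{0}^{5/12·w} |Ψ|² dx.
Since A² = 1/(w/2), this is the region integral divided by the full normalization integral.
Substituting u = x/w, A² and the length scale cancel in the ratio: P = ∫_{0}^{5/12} sin(3·π·u)^2 du / ∫_{0}^{1} sin(3·π·u)^2 du.
Using ∫ sin(3·π·u)^2 du = u/2 - sin(6·π·u)/(12·π), the numerator is 5/24 - 1/(12·π) and the denominator is 1/2.
This works out to P = (-2 + 5·π)/(12·π).

P ≈ 0.3636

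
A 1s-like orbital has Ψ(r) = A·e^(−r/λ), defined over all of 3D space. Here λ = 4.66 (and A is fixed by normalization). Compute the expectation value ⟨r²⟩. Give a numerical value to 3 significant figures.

⟨r^2⟩ ≈ 65.1

By definition ⟨r²⟩ = ∫ r^2 |Ψ(r)|² 4πr² dr.
Recall ∫₀^∞ r^m e^(−r/β) dr = m!·β^(m+1), since the A² factors cancel between numerator and denominator, ⟨r²⟩ = 3·λ^2.
Putting λ = 4.66 gives 65.15.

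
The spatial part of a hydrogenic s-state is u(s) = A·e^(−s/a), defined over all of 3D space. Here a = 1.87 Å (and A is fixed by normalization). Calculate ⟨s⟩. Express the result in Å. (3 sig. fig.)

⟨s⟩ ≈ 2.81 Å

By definition ⟨s⟩ = ∫ s |u(s)|² 4πs² ds.
With ∫₀^∞ s^3 e^(−αs) ds = 3!/α^4, since the A² factors cancel between numerator and denominator, ⟨s⟩ = 3·a/2.
Putting a = 1.87 gives 2.805.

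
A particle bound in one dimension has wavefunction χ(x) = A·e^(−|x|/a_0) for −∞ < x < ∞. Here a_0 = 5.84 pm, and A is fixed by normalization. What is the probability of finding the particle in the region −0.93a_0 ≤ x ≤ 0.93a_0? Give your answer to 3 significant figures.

P ≈ 0.844

The probability is P = ∫ |χ|² dx over [−0.93a_0, 0.93a_0].
The normalization integral ∫|χ|²dx over the whole domain equals a_0·A², and A² cancels in the ratio.
By symmetry take twice the x ≥ 0 contribution in numerator and denominator; the 2's cancel. In terms of u = x/a_0 (A² and the length scale cancel between numerator and denominator), P = [∫_{0}^{0.93} e^(-2·u) du] / [∫_{0}^{∞} e^(-2·u) du].
Using ∫ e^(-2·u) du = -e^(-2·u)/2, the numerator is 1/2 - e^(-93/50)/2 and the denominator is 1/2.
The result is P = 0.8443.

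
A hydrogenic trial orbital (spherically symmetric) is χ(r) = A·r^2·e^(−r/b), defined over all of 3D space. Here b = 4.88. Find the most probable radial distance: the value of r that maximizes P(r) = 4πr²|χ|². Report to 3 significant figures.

r ≈ 14.6

The maximum of P(r) = 4πr²|χ|² occurs where its derivative vanishes.
Solving yields r = 3·b.
With b = 4.88, the most probable radial distance is 14.64.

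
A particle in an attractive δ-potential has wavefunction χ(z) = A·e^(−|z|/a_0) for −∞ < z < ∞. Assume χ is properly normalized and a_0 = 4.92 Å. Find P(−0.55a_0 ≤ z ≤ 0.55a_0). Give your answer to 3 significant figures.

P ≈ 0.667

The probability is P = ∫ |χ|² dz over [−0.55a_0, 0.55a_0].
The normalization integral ∫|χ|²dz over the whole domain equals a_0·A², and A² cancels in the ratio.
Both integrals are even about z = 0, so only the z ≥ 0 halves are needed (the factors of 2 cancel). In terms of u = z/a_0 (A² and the length scale cancel between numerator and denominator), P = [∫_{0}^{0.55} e^(-2·u) du] / [∫_{0}^{∞} e^(-2·u) du].
Using ∫ e^(-2·u) du = -e^(-2·u)/2, the numerator is 1/2 - e^(-11/10)/2 and the denominator is 1/2.
Evaluating gives P = 0.6671.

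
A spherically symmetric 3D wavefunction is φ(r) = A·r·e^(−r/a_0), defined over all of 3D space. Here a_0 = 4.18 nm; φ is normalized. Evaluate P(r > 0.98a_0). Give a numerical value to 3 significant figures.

P ≈ 0.951

P = ∫ |φ|² 4πr² dr over r > 0.98a_0.
The full normalization integral is A²·[3·π·a_0^5] = 1, fixing A².
Substituting u = r/a_0, A², 4π and the length scale all cancel in the ratio: P = ∫_{0.98}^{∞} u^4·e^(-2·u) du / ∫_{0}^{∞} u^4·e^(-2·u) du.
Using ∫ u^4·e^(-2·u) du = -(u^4/2 + u^3 + 3·u^2/2 + 3·u/2 + 3/4)·e^(-2·u), the numerator is ≈ 0.71316 and the denominator is 3/4.
Taking the ratio yields P = 0.9509.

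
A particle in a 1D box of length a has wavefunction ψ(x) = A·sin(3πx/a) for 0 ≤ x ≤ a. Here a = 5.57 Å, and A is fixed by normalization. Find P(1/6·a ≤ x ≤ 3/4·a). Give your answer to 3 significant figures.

P = ∫_{1/6·a}^{3/4·a} |ψ(x)|² dx.
The normalization integral ∫|ψ|²dx over the whole domain equals a/2·A², and A² cancels in the ratio.
Substituting u = x/a, A² and the length scale cancel in the ratio: P = ∫_{1/6}^{3/4} sin(3·π·u)^2 du / ∫_{0}^{1} sin(3·π·u)^2 du.
An antiderivative of sin(3·π·u)^2 is u/2 - sin(6·π·u)/(12·π); evaluating from 1/6 to 3/4 gives 7/24 - 1/(12·π), while the full integral is 1/2.
Evaluating gives P = (-2 + 7·π)/(12·π).

P ≈ 0.530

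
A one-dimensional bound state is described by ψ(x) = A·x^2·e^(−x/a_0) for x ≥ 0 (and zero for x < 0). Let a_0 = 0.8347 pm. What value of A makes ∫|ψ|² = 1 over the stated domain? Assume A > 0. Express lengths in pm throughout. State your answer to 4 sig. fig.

The normalization condition is ∫|ψ|² dx = 1 from 0 to ∞.
∫|ψ|² dx = A²·(3·a_0^5/4).
So A² = (3·a_0^5/4)^(−1).
With a_0 = 0.8347: A² = 3.2907 and A = 1.8140.

A ≈ 1.814 pm^(-5/2)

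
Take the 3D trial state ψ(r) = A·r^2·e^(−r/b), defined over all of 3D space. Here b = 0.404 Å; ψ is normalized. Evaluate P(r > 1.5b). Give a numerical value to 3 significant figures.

Integrate the radial probability density 4πr²|ψ|² over r > 1.5b.
The full normalization integral is A²·[45·π·b^7/2] = 1, fixing A².
Let u = r/b; then A², 4π and the length scale all cancel, so P = ∫_{1.5}^{∞} u^6·e^(-2·u) du ÷ ∫_{0}^{∞} u^6·e^(-2·u) du.
An antiderivative of u^6·e^(-2·u) is -(4·u^6 + 12·u^5 + 30·u^4 + 60·u^3 + 90·u^2 + 90·u + 45)·e^(-2·u)/8; evaluating from 1.5 to ∞ gives ≈ 5.4365, while the full integral is 45/8.
Taking the ratio yields P = 0.9665.

P ≈ 0.966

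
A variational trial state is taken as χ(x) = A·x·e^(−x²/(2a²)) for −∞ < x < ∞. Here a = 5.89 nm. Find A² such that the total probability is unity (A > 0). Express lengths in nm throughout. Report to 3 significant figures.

Require ∫ |χ|² dx = 1 over the whole domain.
With ∫_{−∞}^{∞} x^(2m) e^(−αx²) dx = (2m−1)!!·√π / (2^m α^(m+1/2)), with χ = A·x·e^(−x²/(2a²)), the integral evaluates to A²·[√(π)·a^3/2].
Hence A² = 1/[√(π)·a^3/2].
With a = 5.89: A² = 0.005522 and A = 0.07431.

A^2 ≈ 0.00552 nm^(-3)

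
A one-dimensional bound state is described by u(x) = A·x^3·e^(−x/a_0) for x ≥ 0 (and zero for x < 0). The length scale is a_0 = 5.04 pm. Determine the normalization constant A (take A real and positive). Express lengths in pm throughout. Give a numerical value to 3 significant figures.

A ≈ 0.00147 pm^(-7/2)

We need A² ∫|f|² dx = 1, taking the integral from 0 to ∞.
∫|u|² dx = A²·(45·a_0^7/8).
So A² = (45·a_0^7/8)^(−1).
Substituting a_0 = 5.04 gives A² = 0.000002152, so A = 0.001467.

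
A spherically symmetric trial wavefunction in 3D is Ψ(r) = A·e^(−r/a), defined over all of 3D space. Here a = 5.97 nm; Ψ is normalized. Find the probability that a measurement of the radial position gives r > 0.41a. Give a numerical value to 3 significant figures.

P = ∫ |Ψ|² 4πr² dr over r > 0.41a.
The full normalization integral is A²·[π·a^3] = 1, fixing A².
Substituting u = r/a, A², 4π and the length scale all cancel in the ratio: P = ∫_{0.41}^{∞} u^2·e^(-2·u) du / ∫_{0}^{∞} u^2·e^(-2·u) du.
With ∫ u^2·e^(-2·u) du = -(2·u^2 + 2·u + 1)·e^(-2·u)/4 + C, the region integral is ≈ 0.23741 and the full one is 1/4.
This evaluates to P = 0.9497.

P ≈ 0.950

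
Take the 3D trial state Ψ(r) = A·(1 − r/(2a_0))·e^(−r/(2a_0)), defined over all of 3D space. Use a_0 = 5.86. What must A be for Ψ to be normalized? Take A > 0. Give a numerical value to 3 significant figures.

A ≈ 0.0141

Require ∫ |Ψ|² 4πr² dr = 1 over the whole domain.
Recall ∫₀^∞ r^m e^(−r/β) dr = m!·β^(m+1), ∫|Ψ|² 4πr² dr = A²·(8·π·a_0^3).
So A² = (8·π·a_0^3)^(−1).
Substituting a_0 = 5.86 gives A² = 0.0001977, so A = 0.01406.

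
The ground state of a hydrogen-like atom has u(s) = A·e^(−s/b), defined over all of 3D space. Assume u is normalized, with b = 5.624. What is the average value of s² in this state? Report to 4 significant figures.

The expectation value is the |u|²-weighted average of s^2: ∫ s^2|u|² 4πs² ds.
Since the A² factors cancel between numerator and denominator, ⟨s²⟩ = 3·b^2.
With b = 5.624, ⟨s^2⟩ = 94.888.

⟨s^2⟩ ≈ 94.89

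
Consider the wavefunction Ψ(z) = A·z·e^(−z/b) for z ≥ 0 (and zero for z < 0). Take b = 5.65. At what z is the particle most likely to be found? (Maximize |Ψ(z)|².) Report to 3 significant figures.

z ≈ 5.65

Differentiate |Ψ(z)|² with respect to z and set to zero.
Solving yields z = b.
With b = 5.65, the most probable position is 5.650.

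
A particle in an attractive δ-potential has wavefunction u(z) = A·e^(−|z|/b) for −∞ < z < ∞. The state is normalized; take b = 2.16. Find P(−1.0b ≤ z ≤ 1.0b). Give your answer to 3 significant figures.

P = ∫_{−1.0b}^{1.0b} |u(z)|² dz.
The normalization integral ∫|u|²dz over the whole domain equals b·A², and A² cancels in the ratio.
By symmetry take twice the z ≥ 0 contribution in numerator and denominator; the 2's cancel. Let t = z/b; then A² and the length scale cancel, so P = ∫_{0}^{1.0} e^(-2·t) dt ÷ ∫_{0}^{∞} e^(-2·t) dt.
Using ∫ e^(-2·t) dt = -e^(-2·t)/2, the numerator is 1/2 - e^(-2)/2 and the denominator is 1/2.
This works out to P = 0.8647.

P ≈ 0.865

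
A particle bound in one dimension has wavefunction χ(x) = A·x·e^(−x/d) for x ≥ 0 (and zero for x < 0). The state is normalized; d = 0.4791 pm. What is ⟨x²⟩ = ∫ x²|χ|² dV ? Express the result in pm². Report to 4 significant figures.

⟨x^2⟩ ≈ 0.6886 pm^2

⟨x²⟩ = ∫ x^2 |χ|² dx over the full domain.
Using ∫₀^∞ xⁿ e^(−αx) dx = n!/αⁿ⁺¹, the ratio of the moment integral to the normalization integral gives ⟨x²⟩ = 3·d^2.
With d = 0.4791, ⟨x^2⟩ = 0.68861.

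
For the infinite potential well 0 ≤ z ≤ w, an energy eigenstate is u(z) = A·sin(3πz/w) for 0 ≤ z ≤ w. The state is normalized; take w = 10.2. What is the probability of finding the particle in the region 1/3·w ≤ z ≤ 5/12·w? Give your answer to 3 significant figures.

P ≈ 0.0303

The probability is P = ∫ |u|² dz over [1/3·w, 5/12·w].
Since A² = 1/(w/2), this is the region integral divided by the full normalization integral.
Substituting t = z/w, A² and the length scale cancel in the ratio: P = ∫_{1/3}^{5/12} sin(3·π·t)^2 dt / ∫_{0}^{1} sin(3·π·t)^2 dt.
With ∫ sin(3·π·t)^2 dt = t/2 - sin(6·π·t)/(12·π) + C, the region integral is 1/24 - 1/(12·π) and the full one is 1/2.
Evaluating gives P = (-2 + π)/(12·π).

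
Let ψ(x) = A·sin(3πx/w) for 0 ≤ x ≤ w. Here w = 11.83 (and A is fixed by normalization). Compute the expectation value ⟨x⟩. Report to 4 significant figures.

By definition ⟨x⟩ = ∫ x |ψ(x)|² dx.
Using sin²θ = (1 − cos 2θ)/2, since the A² factors cancel between numerator and denominator, ⟨x⟩ = w/2.
Putting w = 11.83 gives 5.9150.

⟨x⟩ ≈ 5.915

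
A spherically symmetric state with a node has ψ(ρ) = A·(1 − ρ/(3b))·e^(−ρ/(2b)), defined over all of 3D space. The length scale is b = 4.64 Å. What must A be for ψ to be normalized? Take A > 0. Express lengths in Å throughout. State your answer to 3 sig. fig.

Require ∫ |ψ|² 4πρ² dρ = 1 over the whole domain.
With ∫₀^∞ ρ^4 e^(−αρ) dρ = 4!/α^5, the integral (without the A² prefactor) comes out to 8·π·b^3/3.
Substituting b = 4.64 gives A² = 0.001195, so A = 0.03457.

A ≈ 0.0346 Å^(-3/2)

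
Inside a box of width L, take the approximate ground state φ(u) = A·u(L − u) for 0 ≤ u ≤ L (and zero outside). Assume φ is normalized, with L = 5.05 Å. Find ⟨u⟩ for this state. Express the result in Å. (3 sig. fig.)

The expectation value is the |φ|²-weighted average of u: ∫ u|φ|² du.
Expanding the polynomial and integrating term by term, evaluating both integrals, ⟨u⟩ = L/2.
With L = 5.05, ⟨u⟩ = 2.525.

⟨u⟩ ≈ 2.53 Å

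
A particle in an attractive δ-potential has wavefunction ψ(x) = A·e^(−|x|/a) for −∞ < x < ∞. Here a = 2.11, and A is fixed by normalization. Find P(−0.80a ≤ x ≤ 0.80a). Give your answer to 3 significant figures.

|ψ|² is the probability density, so P = ∫_{−0.80a}^{0.80a} |ψ|² dx.
With A² fixed by ∫|ψ|² = 1, i.e. A² = (a)^(−1), substitute and integrate.
By symmetry take twice the x ≥ 0 contribution in numerator and denominator; the 2's cancel. In terms of u = x/a (A² and the length scale cancel between numerator and denominator), P = [∫_{0}^{0.80} e^(-2·u) du] / [∫_{0}^{∞} e^(-2·u) du].
With ∫ e^(-2·u) du = -e^(-2·u)/2 + C, the region integral is 1/2 - e^(-8/5)/2 and the full one is 1/2.
The result is P = 0.7981.

P ≈ 0.798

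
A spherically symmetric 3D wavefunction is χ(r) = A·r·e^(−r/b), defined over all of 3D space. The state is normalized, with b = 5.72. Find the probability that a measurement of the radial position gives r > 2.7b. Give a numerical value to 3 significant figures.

With dV = 4πr²dr, the probability is ∫|χ|² dV over r > 2.7b.
Normalization gives A² = 1/(3·π·b^5).
Substituting u = r/b, A², 4π and the length scale all cancel in the ratio: P = ∫_{2.7}^{∞} u^4·e^(-2·u) du / ∫_{0}^{∞} u^4·e^(-2·u) du.
An antiderivative of u^4·e^(-2·u) is -(u^4/2 + u^3 + 3·u^2/2 + 3·u/2 + 3/4)·e^(-2·u); evaluating from 2.7 to ∞ gives ≈ 0.27998, while the full integral is 3/4.
Taking the ratio yields P = 0.3733.

P ≈ 0.373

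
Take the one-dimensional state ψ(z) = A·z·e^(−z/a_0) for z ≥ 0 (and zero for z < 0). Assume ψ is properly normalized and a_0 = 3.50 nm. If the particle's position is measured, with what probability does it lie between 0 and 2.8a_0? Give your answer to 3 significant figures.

P = ∫_{0}^{2.8a_0} |ψ(z)|² dz.
With A² fixed by ∫|ψ|² = 1, i.e. A² = (a_0^3/4)^(−1), substitute and integrate.
Let u = z/a_0; then A² and the length scale cancel, so P = ∫_{0}^{2.8} u^2·e^(-2·u) du ÷ ∫_{0}^{∞} u^2·e^(-2·u) du.
Using ∫ u^2·e^(-2·u) du = -(2·u^2 + 2·u + 1)·e^(-2·u)/4, the numerator is 1/4 - 557·e^(-28/5)/100 and the denominator is 1/4.
Evaluating gives P = 0.9176.

P ≈ 0.918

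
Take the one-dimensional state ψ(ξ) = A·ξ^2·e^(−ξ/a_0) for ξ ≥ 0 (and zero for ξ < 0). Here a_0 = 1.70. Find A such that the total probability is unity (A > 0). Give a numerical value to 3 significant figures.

A ≈ 0.306

Normalization requires ∫|ψ|² dξ = 1, integrated from 0 to ∞.
Carrying out the integral gives A² · 3·a_0^5/4.
So A² = (3·a_0^5/4)^(−1).
Substituting a_0 = 1.70 gives A² = 0.09391, so A = 0.3064.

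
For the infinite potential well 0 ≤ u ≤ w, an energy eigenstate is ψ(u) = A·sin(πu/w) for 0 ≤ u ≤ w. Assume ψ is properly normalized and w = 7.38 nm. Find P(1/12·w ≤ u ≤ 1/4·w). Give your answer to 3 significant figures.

P = ∫_{1/12·w}^{1/4·w} |ψ(u)|² du.
The normalization integral ∫|ψ|²du over the whole domain equals w/2·A², and A² cancels in the ratio.
Let t = u/w; then A² and the length scale cancel, so P = ∫_{1/12}^{1/4} sin(π·t)^2 dt ÷ ∫_{0}^{1} sin(π·t)^2 dt.
Using ∫ sin(π·t)^2 dt = t/2 - sin(2·π·t)/(4·π), the numerator is 1/12 - 1/(8·π) and the denominator is 1/2.
Evaluating gives P = (-3 + 2·π)/(12·π).

P ≈ 0.0871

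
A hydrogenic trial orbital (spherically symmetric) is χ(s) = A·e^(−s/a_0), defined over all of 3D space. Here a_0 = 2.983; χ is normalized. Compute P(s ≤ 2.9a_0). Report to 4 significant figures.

With dV = 4πs²ds, the probability is ∫|χ|² dV over s ≤ 2.9a_0.
A² is fixed by ∫₀^∞ 4πs²|χ|² ds = 1, i.e. A² = (π·a_0^3)^(−1).
Let u = s/a_0; then A², 4π and the length scale all cancel, so P = ∫_{0}^{2.9} u^2·e^(-2·u) du ÷ ∫_{0}^{∞} u^2·e^(-2·u) du.
Using ∫ u^2·e^(-2·u) du = -(2·u^2 + 2·u + 1)·e^(-2·u)/4, the numerator is 1/4 - 1181·e^(-29/5)/200 and the denominator is 1/4.
The region integral divided by the full integral gives P = 0.92849.

P ≈ 0.9285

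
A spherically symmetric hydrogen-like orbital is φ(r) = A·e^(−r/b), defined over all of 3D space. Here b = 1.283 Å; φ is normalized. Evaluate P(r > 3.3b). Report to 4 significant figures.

P = ∫ |φ|² 4πr² dr over r > 3.3b.
The full normalization integral is A²·[π·b^3] = 1, fixing A².
Substituting u = r/b, A², 4π and the length scale all cancel in the ratio: P = ∫_{3.3}^{∞} u^2·e^(-2·u) du / ∫_{0}^{∞} u^2·e^(-2·u) du.
Using ∫ u^2·e^(-2·u) du = -(2·u^2 + 2·u + 1)·e^(-2·u)/4, the numerator is 1469·e^(-33/5)/200 and the denominator is 1/4.
The region integral divided by the full integral gives P = 0.039968.

P ≈ 0.03997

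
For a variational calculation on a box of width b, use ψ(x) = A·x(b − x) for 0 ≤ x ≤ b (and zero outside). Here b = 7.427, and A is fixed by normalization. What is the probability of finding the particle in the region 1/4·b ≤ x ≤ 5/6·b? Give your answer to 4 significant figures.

The probability is P = ∫ |ψ|² dx over [1/4·b, 5/6·b].
Since A² = 1/(b^5/30), this is the region integral divided by the full normalization integral.
Substituting u = x/b, A² and the length scale cancel in the ratio: P = ∫_{1/4}^{5/6} u^2·(1 - u)^2 du / ∫_{0}^{1} u^2·(1 - u)^2 du.
Using ∫ u^2·(1 - u)^2 du = u^3·(6·u^2 - 15·u + 10)/30, the numerator is ≈ 0.0286997 and the denominator is 1/30.
Evaluating gives P = 0.86099.

P ≈ 0.8610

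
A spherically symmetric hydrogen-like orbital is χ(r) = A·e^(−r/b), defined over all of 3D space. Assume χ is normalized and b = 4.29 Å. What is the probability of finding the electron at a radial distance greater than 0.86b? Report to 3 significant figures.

With dV = 4πr²dr, the probability is ∫|χ|² dV over r > 0.86b.
The full normalization integral is A²·[π·b^3] = 1, fixing A².
Substituting u = r/b, A², 4π and the length scale all cancel in the ratio: P = ∫_{0.86}^{∞} u^2·e^(-2·u) du / ∫_{0}^{∞} u^2·e^(-2·u) du.
With ∫ u^2·e^(-2·u) du = -(2·u^2 + 2·u + 1)·e^(-2·u)/4 + C, the region integral is 5249·e^(-43/25)/5000 and the full one is 1/4.
Taking the ratio yields P = 0.7519.

P ≈ 0.752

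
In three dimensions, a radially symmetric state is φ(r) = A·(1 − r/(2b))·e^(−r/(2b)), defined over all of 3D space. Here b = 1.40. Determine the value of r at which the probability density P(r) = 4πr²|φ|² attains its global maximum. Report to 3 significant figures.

Set d/dr [P(r) = 4πr²|φ|²] = 0 and solve for r > 0.
Solving yields r = b·(√(5) + 3).
With b = 1.40, the most probable radial distance is 7.330.

r ≈ 7.33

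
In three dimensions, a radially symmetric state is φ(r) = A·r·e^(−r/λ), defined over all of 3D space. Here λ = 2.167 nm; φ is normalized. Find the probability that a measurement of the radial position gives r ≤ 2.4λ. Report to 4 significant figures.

P ≈ 0.5237

With dV = 4πr²dr, the probability is ∫|φ|² dV over r ≤ 2.4λ.
A² is fixed by ∫₀^∞ 4πr²|φ|² dr = 1, i.e. A² = (3·π·λ^5)^(−1).
Substituting u = r/λ, A², 4π and the length scale all cancel in the ratio: P = ∫_{0}^{2.4} u^4·e^(-2·u) du / ∫_{0}^{∞} u^4·e^(-2·u) du.
An antiderivative of u^4·e^(-2·u) is -(u^4/2 + u^3 + 3·u^2/2 + 3·u/2 + 3/4)·e^(-2·u); evaluating from 0 to 2.4 gives ≈ 0.392806, while the full integral is 3/4.
This evaluates to P = 0.52374.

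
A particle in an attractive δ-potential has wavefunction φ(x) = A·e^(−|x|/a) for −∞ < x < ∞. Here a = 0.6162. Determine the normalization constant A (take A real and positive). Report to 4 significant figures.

A ≈ 1.274

The normalization condition is ∫|φ|² dx = 1 from −∞ to ∞.
The integral (without the A² prefactor) comes out to a.
Setting this equal to 1 gives A² = 1/(a).
Plugging in a = 0.6162 yields A = 1.2739.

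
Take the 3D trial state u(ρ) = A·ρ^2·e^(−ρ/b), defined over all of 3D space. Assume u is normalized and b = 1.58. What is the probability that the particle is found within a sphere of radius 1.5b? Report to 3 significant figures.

P ≈ 0.0335

With dV = 4πρ²dρ, the probability is ∫|u|² dV over ρ ≤ 1.5b.
A² is fixed by ∫₀^∞ 4πρ²|u|² dρ = 1, i.e. A² = (45·π·b^7/2)^(−1).
Substituting t = ρ/b, A², 4π and the length scale all cancel in the ratio: P = ∫_{0}^{1.5} t^6·e^(-2·t) dt / ∫_{0}^{∞} t^6·e^(-2·t) dt.
With ∫ t^6·e^(-2·t) dt = -(4·t^6 + 12·t^5 + 30·t^4 + 60·t^3 + 90·t^2 + 90·t + 45)·e^(-2·t)/8 + C, the region integral is ≈ 0.18849 and the full one is 45/8.
The region integral divided by the full integral gives P = 0.03351.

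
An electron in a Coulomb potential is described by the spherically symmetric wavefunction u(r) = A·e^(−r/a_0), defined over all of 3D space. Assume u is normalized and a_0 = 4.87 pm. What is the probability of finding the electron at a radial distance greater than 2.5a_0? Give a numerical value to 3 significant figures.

P ≈ 0.125

With dV = 4πr²dr, the probability is ∫|u|² dV over r > 2.5a_0.
A² is fixed by ∫₀^∞ 4πr²|u|² dr = 1, i.e. A² = (π·a_0^3)^(−1).
Substituting t = r/a_0, A², 4π and the length scale all cancel in the ratio: P = ∫_{2.5}^{∞} t^2·e^(-2·t) dt / ∫_{0}^{∞} t^2·e^(-2·t) dt.
Using ∫ t^2·e^(-2·t) dt = -(2·t^2 + 2·t + 1)·e^(-2·t)/4, the numerator is 37·e^(-5)/8 and the denominator is 1/4.
The region integral divided by the full integral gives P = 0.1247.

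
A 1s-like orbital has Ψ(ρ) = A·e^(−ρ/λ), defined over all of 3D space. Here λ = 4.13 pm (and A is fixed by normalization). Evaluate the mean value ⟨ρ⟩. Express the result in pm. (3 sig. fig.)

⟨ρ⟩ ≈ 6.20 pm

⟨ρ⟩ = ∫ ρ |Ψ|² 4πρ² dρ over the full domain.
Using ∫₀^∞ ρⁿ e^(−αρ) dρ = n!/αⁿ⁺¹, evaluating both integrals, ⟨ρ⟩ = 3·λ/2.
Putting λ = 4.13 gives 6.195.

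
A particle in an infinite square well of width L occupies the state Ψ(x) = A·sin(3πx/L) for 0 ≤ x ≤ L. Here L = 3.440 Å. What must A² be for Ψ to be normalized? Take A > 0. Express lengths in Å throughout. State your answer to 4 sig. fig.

A^2 ≈ 0.5814 Å^(-1)

The normalization condition is ∫|Ψ|² dx = 1 from 0 to L.
Carrying out the integral gives A² · L/2.
Hence A² = 1/[L/2].
With L = 3.440: A² = 0.58140 and A = 0.76249.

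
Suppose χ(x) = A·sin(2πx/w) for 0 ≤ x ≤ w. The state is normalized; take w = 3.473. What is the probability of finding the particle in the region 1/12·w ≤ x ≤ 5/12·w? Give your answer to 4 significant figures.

P ≈ 0.4712

P = ∫_{1/12·w}^{5/12·w} |χ(x)|² dx.
Since A² = 1/(w/2), this is the region integral divided by the full normalization integral.
Substituting u = x/w, A² and the length scale cancel in the ratio: P = ∫_{1/12}^{5/12} sin(2·π·u)^2 du / ∫_{0}^{1} sin(2·π·u)^2 du.
With ∫ sin(2·π·u)^2 du = u/2 - sin(4·π·u)/(8·π) + C, the region integral is √(3)/(8·π) + 1/6 and the full one is 1/2.
This works out to P = (√(3)/4 + π/3)/π.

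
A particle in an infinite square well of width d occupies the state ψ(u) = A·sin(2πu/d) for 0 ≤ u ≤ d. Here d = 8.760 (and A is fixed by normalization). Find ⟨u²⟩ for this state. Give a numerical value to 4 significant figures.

⟨u²⟩ = ∫ u^2 |ψ|² du over the full domain.
Since the A² factors cancel between numerator and denominator, ⟨u²⟩ = -d^2/(8·π^2) + d^2/3.
With d = 8.760, ⟨u^2⟩ = 24.607.

⟨u^2⟩ ≈ 24.61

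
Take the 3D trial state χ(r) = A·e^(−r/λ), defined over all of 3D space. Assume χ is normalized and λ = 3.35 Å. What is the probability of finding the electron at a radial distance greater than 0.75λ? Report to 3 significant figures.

P ≈ 0.809

P = ∫ |χ|² 4πr² dr over r > 0.75λ.
The full normalization integral is A²·[π·λ^3] = 1, fixing A².
Substituting u = r/λ, A², 4π and the length scale all cancel in the ratio: P = ∫_{0.75}^{∞} u^2·e^(-2·u) du / ∫_{0}^{∞} u^2·e^(-2·u) du.
Using ∫ u^2·e^(-2·u) du = -(2·u^2 + 2·u + 1)·e^(-2·u)/4, the numerator is 29·e^(-3/2)/32 and the denominator is 1/4.
The region integral divided by the full integral gives P = 0.8088.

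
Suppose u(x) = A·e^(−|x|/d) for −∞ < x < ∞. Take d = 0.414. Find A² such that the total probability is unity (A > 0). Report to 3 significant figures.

A^2 ≈ 2.42

Normalization requires ∫|u|² dx = 1, integrated from −∞ to ∞.
With ∫₀^∞ x^0 e^(−αx) dx = 0!/α^1, ∫|u|² dx = A²·(d).
Setting this equal to 1 gives A² = 1/(d).
With d = 0.414: A² = 2.415 and A = 1.554.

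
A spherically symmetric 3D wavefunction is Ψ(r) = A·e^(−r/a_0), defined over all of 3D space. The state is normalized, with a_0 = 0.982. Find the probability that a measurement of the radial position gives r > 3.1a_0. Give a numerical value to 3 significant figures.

P ≈ 0.0536

With dV = 4πr²dr, the probability is ∫|Ψ|² dV over r > 3.1a_0.
The full normalization integral is A²·[π·a_0^3] = 1, fixing A².
Substituting u = r/a_0, A², 4π and the length scale all cancel in the ratio: P = ∫_{3.1}^{∞} u^2·e^(-2·u) du / ∫_{0}^{∞} u^2·e^(-2·u) du.
Using ∫ u^2·e^(-2·u) du = -(2·u^2 + 2·u + 1)·e^(-2·u)/4, the numerator is 1321·e^(-31/5)/200 and the denominator is 1/4.
The region integral divided by the full integral gives P = 0.05362.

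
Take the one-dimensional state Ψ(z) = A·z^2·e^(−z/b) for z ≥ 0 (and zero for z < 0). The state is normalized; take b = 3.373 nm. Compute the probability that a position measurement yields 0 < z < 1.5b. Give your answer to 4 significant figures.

The probability is P = ∫ |Ψ|² dz over [0, 1.5b].
Since A² = 1/(3·b^5/4), this is the region integral divided by the full normalization integral.
Let u = z/b; then A² and the length scale cancel, so P = ∫_{0}^{1.5} u^4·e^(-2·u) du ÷ ∫_{0}^{∞} u^4·e^(-2·u) du.
Using ∫ u^4·e^(-2·u) du = -(u^4/2 + u^3 + 3·u^2/2 + 3·u/2 + 3/4)·e^(-2·u), the numerator is 3/4 - 393·e^(-3)/32 and the denominator is 3/4.
Evaluating gives P = 0.18474.

P ≈ 0.1847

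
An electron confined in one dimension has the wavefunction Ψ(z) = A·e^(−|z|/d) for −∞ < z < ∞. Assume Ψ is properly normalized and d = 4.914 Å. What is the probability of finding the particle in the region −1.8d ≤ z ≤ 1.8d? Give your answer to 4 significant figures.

P ≈ 0.9727

P = ∫_{−1.8d}^{1.8d} |Ψ(z)|² dz.
With A² fixed by ∫|Ψ|² = 1, i.e. A² = (d)^(−1), substitute and integrate.
By symmetry take twice the z ≥ 0 contribution in numerator and denominator; the 2's cancel. Let u = z/d; then A² and the length scale cancel, so P = ∫_{0}^{1.8} e^(-2·u) du ÷ ∫_{0}^{∞} e^(-2·u) du.
An antiderivative of e^(-2·u) is -e^(-2·u)/2; evaluating from 0 to 1.8 gives 1/2 - e^(-18/5)/2, while the full integral is 1/2.
This works out to P = 0.97268.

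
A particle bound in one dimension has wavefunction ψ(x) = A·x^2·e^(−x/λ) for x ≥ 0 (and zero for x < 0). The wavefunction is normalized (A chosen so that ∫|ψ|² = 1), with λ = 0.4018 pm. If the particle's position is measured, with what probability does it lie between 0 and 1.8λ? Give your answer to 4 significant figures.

|ψ|² is the probability density, so P = ∫_{0}^{1.8λ} |ψ|² dx.
The normalization integral ∫|ψ|²dx over the whole domain equals 3·λ^5/4·A², and A² cancels in the ratio.
Let u = x/λ; then A² and the length scale cancel, so P = ∫_{0}^{1.8} u^4·e^(-2·u) du ÷ ∫_{0}^{∞} u^4·e^(-2·u) du.
Using ∫ u^4·e^(-2·u) du = -(u^4/2 + u^3 + 3·u^2/2 + 3·u/2 + 3/4)·e^(-2·u), the numerator is ≈ 0.220171 and the denominator is 3/4.
Evaluating gives P = 0.29356.

P ≈ 0.2936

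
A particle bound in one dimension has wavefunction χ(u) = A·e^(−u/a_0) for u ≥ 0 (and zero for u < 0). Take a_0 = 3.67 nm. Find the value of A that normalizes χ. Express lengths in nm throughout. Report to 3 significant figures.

Require ∫ |χ|² du = 1 over the whole domain.
Recall ∫₀^∞ u^m e^(−u/β) du = m!·β^(m+1), with χ = A·e^(−u/a_0), the integral evaluates to A²·[a_0/2].
Setting this equal to 1 gives A² = 1/(a_0/2).
With a_0 = 3.67: A² = 0.5450 and A = 0.7382.

A ≈ 0.738 nm^(-1/2)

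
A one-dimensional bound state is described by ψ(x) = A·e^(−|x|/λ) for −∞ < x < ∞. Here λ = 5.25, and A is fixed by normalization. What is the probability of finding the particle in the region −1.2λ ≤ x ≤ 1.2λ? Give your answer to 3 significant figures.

P ≈ 0.909

The probability is P = ∫ |ψ|² dx over [−1.2λ, 1.2λ].
The normalization integral ∫|ψ|²dx over the whole domain equals λ·A², and A² cancels in the ratio.
Both integrals are even about x = 0, so only the x ≥ 0 halves are needed (the factors of 2 cancel). Substituting u = x/λ, A² and the length scale cancel in the ratio: P = ∫_{0}^{1.2} e^(-2·u) du / ∫_{0}^{∞} e^(-2·u) du.
With ∫ e^(-2·u) du = -e^(-2·u)/2 + C, the region integral is 1/2 - e^(-12/5)/2 and the full one is 1/2.
Taking the ratio, P = 0.9093.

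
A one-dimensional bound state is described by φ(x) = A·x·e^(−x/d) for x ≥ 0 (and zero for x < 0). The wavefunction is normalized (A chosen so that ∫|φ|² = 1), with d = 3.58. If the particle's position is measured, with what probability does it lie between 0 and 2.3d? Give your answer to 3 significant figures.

P ≈ 0.837

|φ|² is the probability density, so P = ∫_{0}^{2.3d} |φ|² dx.
The normalization integral ∫|φ|²dx over the whole domain equals d^3/4·A², and A² cancels in the ratio.
Substituting u = x/d, A² and the length scale cancel in the ratio: P = ∫_{0}^{2.3} u^2·e^(-2·u) du / ∫_{0}^{∞} u^2·e^(-2·u) du.
An antiderivative of u^2·e^(-2·u) is -(2·u^2 + 2·u + 1)·e^(-2·u)/4; evaluating from 0 to 2.3 gives 1/4 - 809·e^(-23/5)/200, while the full integral is 1/4.
Taking the ratio, P = 0.8374.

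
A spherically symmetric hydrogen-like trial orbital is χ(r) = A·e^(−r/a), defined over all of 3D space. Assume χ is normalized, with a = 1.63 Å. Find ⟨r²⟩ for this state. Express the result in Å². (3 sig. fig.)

⟨r²⟩ = ∫ r^2 |χ|² 4πr² dr over the full domain.
With ∫₀^∞ r^4 e^(−αr) dr = 4!/α^5, the ratio of the moment integral to the normalization integral gives ⟨r²⟩ = 3·a^2.
Putting a = 1.63 gives 7.971.

⟨r^2⟩ ≈ 7.97 Å^2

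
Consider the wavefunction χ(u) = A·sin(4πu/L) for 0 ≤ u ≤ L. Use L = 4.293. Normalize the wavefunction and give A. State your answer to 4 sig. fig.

A ≈ 0.6826

We need A² ∫|f|² du = 1, taking the integral from 0 to L.
∫|χ|² du = A²·(L/2).
So A² = (L/2)^(−1).
Plugging in L = 4.293 yields A = 0.68255.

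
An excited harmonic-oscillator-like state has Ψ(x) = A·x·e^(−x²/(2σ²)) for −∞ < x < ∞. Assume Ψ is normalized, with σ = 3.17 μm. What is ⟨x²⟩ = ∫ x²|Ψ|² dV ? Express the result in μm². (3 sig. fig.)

By definition ⟨x²⟩ = ∫ x^2 |Ψ(x)|² dx.
Differentiating ∫e^(−αx²) dx = √(π/α) under α to get the higher moments, evaluating both integrals, ⟨x²⟩ = 3·σ^2/2.
With σ = 3.17, ⟨x^2⟩ = 15.07.

⟨x^2⟩ ≈ 15.1 μm^2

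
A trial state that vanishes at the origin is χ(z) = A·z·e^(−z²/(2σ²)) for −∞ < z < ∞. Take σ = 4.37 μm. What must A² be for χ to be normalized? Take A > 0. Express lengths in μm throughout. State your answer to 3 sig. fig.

A^2 ≈ 0.0135 μm^(-3)

Normalization requires ∫|χ|² dz = 1, integrated from −∞ to ∞.
Differentiating ∫e^(−αz²) dz = √(π/α) under α to get the higher moments, the integral (without the A² prefactor) comes out to √(π)·σ^3/2.
Substituting σ = 4.37 gives A² = 0.01352, so A = 0.1163.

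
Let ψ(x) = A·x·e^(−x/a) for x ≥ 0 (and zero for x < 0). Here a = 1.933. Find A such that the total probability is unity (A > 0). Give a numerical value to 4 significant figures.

A ≈ 0.7442

Require ∫ |ψ|² dx = 1 over the whole domain.
With ∫₀^∞ x^2 e^(−αx) dx = 2!/α^3, carrying out the integral gives A² · a^3/4.
Setting this equal to 1 gives A² = 1/(a^3/4).
With a = 1.933: A² = 0.55381 and A = 0.74419.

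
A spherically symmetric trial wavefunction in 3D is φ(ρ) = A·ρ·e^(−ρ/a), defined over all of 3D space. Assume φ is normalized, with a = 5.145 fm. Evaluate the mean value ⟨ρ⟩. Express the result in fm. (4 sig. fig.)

⟨ρ⟩ ≈ 12.86 fm

⟨ρ⟩ = ∫ ρ |φ|² 4πρ² dρ over the full domain.
Using ∫₀^∞ ρⁿ e^(−αρ) dρ = n!/αⁿ⁺¹, since the A² factors cancel between numerator and denominator, ⟨ρ⟩ = 5·a/2.
With a = 5.145, ⟨ρ⟩ = 12.863.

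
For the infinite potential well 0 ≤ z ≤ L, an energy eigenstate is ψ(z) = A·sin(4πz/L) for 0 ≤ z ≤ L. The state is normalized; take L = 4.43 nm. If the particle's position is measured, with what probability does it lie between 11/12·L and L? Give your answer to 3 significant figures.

P = ∫_{11/12·L}^{L} |ψ(z)|² dz.
Since A² = 1/(L/2), this is the region integral divided by the full normalization integral.
Let u = z/L; then A² and the length scale cancel, so P = ∫_{11/12}^{1} sin(4·π·u)^2 du ÷ ∫_{0}^{1} sin(4·π·u)^2 du.
With ∫ sin(4·π·u)^2 du = u/2 - sin(4·π·u)·cos(4·π·u)/(8·π) + C, the region integral is -√(3)/(32·π) + 1/24 and the full one is 1/2.
This works out to P = (-√(3)/16 + π/12)/π.

P ≈ 0.0489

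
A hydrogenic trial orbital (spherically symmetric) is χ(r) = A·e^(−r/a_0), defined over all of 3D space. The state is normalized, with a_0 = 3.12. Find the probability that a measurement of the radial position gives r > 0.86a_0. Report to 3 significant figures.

P ≈ 0.752

Integrate the radial probability density 4πr²|χ|² over r > 0.86a_0.
A² is fixed by ∫₀^∞ 4πr²|χ|² dr = 1, i.e. A² = (π·a_0^3)^(−1).
In terms of u = r/a_0 (A², 4π and the length scale all cancel between numerator and denominator), P = [∫_{0.86}^{∞} u^2·e^(-2·u) du] / [∫_{0}^{∞} u^2·e^(-2·u) du].
An antiderivative of u^2·e^(-2·u) is -(2·u^2 + 2·u + 1)·e^(-2·u)/4; evaluating from 0.86 to ∞ gives 5249·e^(-43/25)/5000, while the full integral is 1/4.
This evaluates to P = 0.7519.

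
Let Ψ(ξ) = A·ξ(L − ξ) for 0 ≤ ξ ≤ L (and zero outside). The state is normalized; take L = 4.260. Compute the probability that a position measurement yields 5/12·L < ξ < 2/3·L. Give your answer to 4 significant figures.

P ≈ 0.4435

The probability is P = ∫ |Ψ|² dξ over [5/12·L, 2/3·L].
With A² fixed by ∫|Ψ|² = 1, i.e. A² = (L^5/30)^(−1), substitute and integrate.
Substituting u = ξ/L, A² and the length scale cancel in the ratio: P = ∫_{5/12}^{2/3} u^2·(1 - u)^2 du / ∫_{0}^{1} u^2·(1 - u)^2 du.
With ∫ u^2·(1 - u)^2 du = u^3·(6·u^2 - 15·u + 10)/30 + C, the region integral is ≈ 0.0147835 and the full one is 1/30.
Evaluating gives P = 0.44350.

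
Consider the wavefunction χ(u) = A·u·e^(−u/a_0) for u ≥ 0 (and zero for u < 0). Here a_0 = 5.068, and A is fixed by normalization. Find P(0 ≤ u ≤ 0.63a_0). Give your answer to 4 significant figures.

P ≈ 0.1338

P = ∫_{0}^{0.63a_0} |χ(u)|² du.
With A² fixed by ∫|χ|² = 1, i.e. A² = (a_0^3/4)^(−1), substitute and integrate.
Let t = u/a_0; then A² and the length scale cancel, so P = ∫_{0}^{0.63} t^2·e^(-2·t) dt ÷ ∫_{0}^{∞} t^2·e^(-2·t) dt.
An antiderivative of t^2·e^(-2·t) is -(2·t^2 + 2·t + 1)·e^(-2·t)/4; evaluating from 0 to 0.63 gives ≈ 0.0334443, while the full integral is 1/4.
Evaluating gives P = 0.13378.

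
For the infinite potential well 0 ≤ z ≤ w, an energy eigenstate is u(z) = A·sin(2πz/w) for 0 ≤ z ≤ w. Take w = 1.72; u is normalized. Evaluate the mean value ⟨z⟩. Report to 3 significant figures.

⟨z⟩ = ∫ z |u|² dz over the full domain.
Using sin²θ = (1 − cos 2θ)/2, since the A² factors cancel between numerator and denominator, ⟨z⟩ = w/2.
With w = 1.72, ⟨z⟩ = 0.8600.

⟨z⟩ ≈ 0.860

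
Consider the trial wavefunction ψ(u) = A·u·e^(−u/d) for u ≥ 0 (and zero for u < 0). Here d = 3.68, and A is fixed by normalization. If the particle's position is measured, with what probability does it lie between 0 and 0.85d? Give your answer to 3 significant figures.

P ≈ 0.243

The probability is P = ∫ |ψ|² du over [0, 0.85d].
Since A² = 1/(d^3/4), this is the region integral divided by the full normalization integral.
Let t = u/d; then A² and the length scale cancel, so P = ∫_{0}^{0.85} t^2·e^(-2·t) dt ÷ ∫_{0}^{∞} t^2·e^(-2·t) dt.
An antiderivative of t^2·e^(-2·t) is -(2·t^2 + 2·t + 1)·e^(-2·t)/4; evaluating from 0 to 0.85 gives 1/4 - 829·e^(-17/10)/800, while the full integral is 1/4.
Taking the ratio, P = 0.2428.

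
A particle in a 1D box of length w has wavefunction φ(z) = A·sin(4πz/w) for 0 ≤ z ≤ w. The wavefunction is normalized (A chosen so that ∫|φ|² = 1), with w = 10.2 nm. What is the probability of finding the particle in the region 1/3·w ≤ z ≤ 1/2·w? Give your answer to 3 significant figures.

P ≈ 0.201

P = ∫_{1/3·w}^{1/2·w} |φ(z)|² dz.
With A² fixed by ∫|φ|² = 1, i.e. A² = (w/2)^(−1), substitute and integrate.
In terms of u = z/w (A² and the length scale cancel between numerator and denominator), P = [∫_{1/3}^{1/2} sin(4·π·u)^2 du] / [∫_{0}^{1} sin(4·π·u)^2 du].
With ∫ sin(4·π·u)^2 du = u/2 - sin(4·π·u)·cos(4·π·u)/(8·π) + C, the region integral is √(3)/(32·π) + 1/12 and the full one is 1/2.
This works out to P = (√(3)/16 + π/6)/π.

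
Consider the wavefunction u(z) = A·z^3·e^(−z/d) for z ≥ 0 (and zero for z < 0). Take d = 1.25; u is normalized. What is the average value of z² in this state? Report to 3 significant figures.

By definition ⟨z²⟩ = ∫ z^2 |u(z)|² dz.
Since the A² factors cancel between numerator and denominator, ⟨z²⟩ = 14·d^2.
Putting d = 1.25 gives 21.88.

⟨z^2⟩ ≈ 21.9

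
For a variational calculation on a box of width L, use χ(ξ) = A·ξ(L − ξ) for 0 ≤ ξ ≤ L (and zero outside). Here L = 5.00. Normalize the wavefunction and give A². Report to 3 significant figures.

A^2 ≈ 0.00960

Require ∫ |χ|² dξ = 1 over the whole domain.
∫|χ|² dξ = A²·(L^5/30).
Setting this equal to 1 gives A² = 1/(L^5/30).
With L = 5.00: A² = 0.009600 and A = 0.09798.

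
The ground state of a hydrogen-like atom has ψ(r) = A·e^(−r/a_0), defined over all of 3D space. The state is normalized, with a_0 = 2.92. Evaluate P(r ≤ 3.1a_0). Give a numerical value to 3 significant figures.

Integrate the radial probability density 4πr²|ψ|² over r ≤ 3.1a_0.
Normalization gives A² = 1/(π·a_0^3).
Substituting u = r/a_0, A², 4π and the length scale all cancel in the ratio: P = ∫_{0}^{3.1} u^2·e^(-2·u) du / ∫_{0}^{∞} u^2·e^(-2·u) du.
With ∫ u^2·e^(-2·u) du = -(2·u^2 + 2·u + 1)·e^(-2·u)/4 + C, the region integral is 1/4 - 1321·e^(-31/5)/200 and the full one is 1/4.
The region integral divided by the full integral gives P = 0.9464.

P ≈ 0.946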